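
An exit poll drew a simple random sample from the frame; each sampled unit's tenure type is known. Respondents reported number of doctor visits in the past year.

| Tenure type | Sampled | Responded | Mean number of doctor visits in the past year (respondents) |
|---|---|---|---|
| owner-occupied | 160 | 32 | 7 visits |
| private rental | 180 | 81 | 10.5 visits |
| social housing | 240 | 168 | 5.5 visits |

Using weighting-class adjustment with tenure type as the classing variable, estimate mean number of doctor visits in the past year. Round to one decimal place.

Response rates by class: owner-occupied 32/160 = 20%, private rental 81/180 = 45%, social housing 168/240 = 70%.
Inverse-response-rate weighting restores each class to its sampled count, so class totals weight by n_sampled:
  owner-occupied: 160 × 7 = 1120
  private rental: 180 × 10.5 = 1890
  social housing: 240 × 5.5 = 1320
Adjusted estimate = 4330 / 580 = 7.46552 → 7.5.

7.5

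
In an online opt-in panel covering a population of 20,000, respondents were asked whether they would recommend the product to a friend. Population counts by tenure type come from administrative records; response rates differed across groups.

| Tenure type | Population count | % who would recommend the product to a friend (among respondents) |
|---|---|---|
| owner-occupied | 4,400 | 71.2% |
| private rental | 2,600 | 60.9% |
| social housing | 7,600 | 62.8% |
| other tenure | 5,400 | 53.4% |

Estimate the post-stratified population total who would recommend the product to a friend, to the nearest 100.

12,400

Estimated count per cell = population count × respondent percentage:
  owner-occupied: 4,400 × 71.2% = 3132.8
  private rental: 2,600 × 60.9% = 1583.4
  social housing: 7,600 × 62.8% = 4772.8
  other tenure: 5,400 × 53.4% = 2883.6
Estimated total = 12372.6 → 12,400.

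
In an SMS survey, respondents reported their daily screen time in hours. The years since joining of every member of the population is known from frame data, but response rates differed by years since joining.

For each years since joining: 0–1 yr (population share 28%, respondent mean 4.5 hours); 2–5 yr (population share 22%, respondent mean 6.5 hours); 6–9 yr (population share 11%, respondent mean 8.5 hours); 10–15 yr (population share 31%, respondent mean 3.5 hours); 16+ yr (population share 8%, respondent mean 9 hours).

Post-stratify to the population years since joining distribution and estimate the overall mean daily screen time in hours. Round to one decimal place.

5.4

Each cell contributes population-share × respondent value:
  0–1 yr: 0.28 × 4.5 = 1.26
  2–5 yr: 0.22 × 6.5 = 1.43
  6–9 yr: 0.11 × 8.5 = 0.935
  10–15 yr: 0.31 × 3.5 = 1.085
  16+ yr: 0.08 × 9 = 0.72
Post-stratified estimate = 5.43 → 5.4.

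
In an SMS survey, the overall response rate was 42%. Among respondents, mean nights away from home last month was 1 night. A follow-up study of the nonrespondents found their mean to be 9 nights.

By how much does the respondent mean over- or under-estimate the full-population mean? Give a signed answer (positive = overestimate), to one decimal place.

Nonresponse fraction = 1 − 0.42 = 0.58.
Bias = (nonresponse fraction) × (respondent mean − nonrespondent mean)
     = 0.58 × (1 − 9) = 0.58 × -8 = -4.64.

-4.6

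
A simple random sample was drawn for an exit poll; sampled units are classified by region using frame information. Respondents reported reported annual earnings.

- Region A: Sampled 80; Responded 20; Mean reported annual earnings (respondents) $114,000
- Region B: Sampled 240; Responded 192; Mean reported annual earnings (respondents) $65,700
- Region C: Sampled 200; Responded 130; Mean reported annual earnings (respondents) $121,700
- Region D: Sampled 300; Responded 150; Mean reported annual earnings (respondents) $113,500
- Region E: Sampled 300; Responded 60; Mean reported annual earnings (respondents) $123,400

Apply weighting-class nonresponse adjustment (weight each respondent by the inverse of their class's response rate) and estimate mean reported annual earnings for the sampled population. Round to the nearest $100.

$107,400

Response rates by class: Region A 20/80 = 25%, Region B 192/240 = 80%, Region C 130/200 = 65%, Region D 150/300 = 50%, Region E 60/300 = 20%.
Inverse-response-rate weighting restores each class to its sampled count, so class totals weight by n_sampled:
  Region A: 80 × 114,000 = 9,120,000
  Region B: 240 × 65,700 = 15,768,000
  Region C: 200 × 121,700 = 24,340,000
  Region D: 300 × 113,500 = 34,050,000
  Region E: 300 × 123,400 = 37,020,000
Adjusted estimate = 120,298,000 / 1,120 = 107409 → $107,400.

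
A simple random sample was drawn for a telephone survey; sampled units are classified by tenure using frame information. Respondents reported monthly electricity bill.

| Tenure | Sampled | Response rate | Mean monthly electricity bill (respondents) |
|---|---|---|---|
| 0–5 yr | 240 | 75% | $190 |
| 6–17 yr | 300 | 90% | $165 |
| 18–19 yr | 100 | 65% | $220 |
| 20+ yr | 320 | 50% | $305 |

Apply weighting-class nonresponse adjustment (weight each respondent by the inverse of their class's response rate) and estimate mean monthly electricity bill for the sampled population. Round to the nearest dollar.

$224

With weight = n_sampled/n_responded per class, the weighted class total is n_sampled:
  0–5 yr: 240 × 190 = 45,600
  6–17 yr: 300 × 165 = 49,500
  18–19 yr: 100 × 220 = 22,000
  20+ yr: 320 × 305 = 97,600
Adjusted estimate = 214,700 / 960 = 223.646 → $224.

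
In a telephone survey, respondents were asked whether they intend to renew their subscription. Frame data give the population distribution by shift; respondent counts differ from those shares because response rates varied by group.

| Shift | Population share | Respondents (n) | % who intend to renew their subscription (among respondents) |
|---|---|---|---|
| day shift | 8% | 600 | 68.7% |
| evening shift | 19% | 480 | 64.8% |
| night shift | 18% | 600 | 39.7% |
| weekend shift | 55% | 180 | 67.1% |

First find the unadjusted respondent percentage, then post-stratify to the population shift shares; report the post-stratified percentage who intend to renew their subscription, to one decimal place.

61.9%

Unadjusted (pooled respondent) estimate weights by respondent counts:
  (600/1860)×68.7 + (480/1860)×64.8 + (600/1860)×39.7 + (180/1860)×67.1 = 58.1839%
Post-stratifying to population shares instead:
  0.08×68.7 + 0.19×64.8 + 0.18×39.7 + 0.55×67.1 = 61.859%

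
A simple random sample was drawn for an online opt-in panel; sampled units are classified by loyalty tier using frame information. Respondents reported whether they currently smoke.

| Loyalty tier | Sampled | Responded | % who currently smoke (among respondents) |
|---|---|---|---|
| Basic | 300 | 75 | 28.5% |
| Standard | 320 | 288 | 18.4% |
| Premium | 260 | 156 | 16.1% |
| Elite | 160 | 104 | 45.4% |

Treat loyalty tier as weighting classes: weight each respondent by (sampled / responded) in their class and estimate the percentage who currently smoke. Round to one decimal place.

Response rates by class: Basic 75/300 = 25%, Standard 288/320 = 90%, Premium 156/260 = 60%, Elite 104/160 = 65%.
With weight = n_sampled/n_responded per class, the weighted class total is n_sampled:
  Basic: 300 × 28.5 = 8550
  Standard: 320 × 18.4 = 5888
  Premium: 260 × 16.1 = 4186
  Elite: 160 × 45.4 = 7264
Adjusted estimate = 25,888 / 1,040 = 24.8923 → 24.9%.

24.9%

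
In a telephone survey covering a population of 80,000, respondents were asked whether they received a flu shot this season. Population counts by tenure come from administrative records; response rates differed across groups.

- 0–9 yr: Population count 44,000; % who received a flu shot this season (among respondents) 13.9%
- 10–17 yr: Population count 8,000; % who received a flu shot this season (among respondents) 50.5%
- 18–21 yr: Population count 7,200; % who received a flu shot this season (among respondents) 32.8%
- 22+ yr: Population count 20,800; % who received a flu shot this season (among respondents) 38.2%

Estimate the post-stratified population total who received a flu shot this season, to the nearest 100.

Each cell contributes its population count × the respondent rate:
  0–9 yr: 44,000 × 13.9% = 6116
  10–17 yr: 8,000 × 50.5% = 4040
  18–21 yr: 7,200 × 32.8% = 2361.6
  22+ yr: 20,800 × 38.2% = 7945.6
Estimated total = 20463.2 → 20,500.

20,500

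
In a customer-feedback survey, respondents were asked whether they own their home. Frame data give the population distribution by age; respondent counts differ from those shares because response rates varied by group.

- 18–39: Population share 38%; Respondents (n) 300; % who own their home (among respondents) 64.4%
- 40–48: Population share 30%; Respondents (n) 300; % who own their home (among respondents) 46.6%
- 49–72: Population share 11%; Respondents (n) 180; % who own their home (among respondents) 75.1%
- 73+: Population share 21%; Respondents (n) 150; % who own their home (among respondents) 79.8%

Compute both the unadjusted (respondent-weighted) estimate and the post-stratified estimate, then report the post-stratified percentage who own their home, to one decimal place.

63.5%

Unadjusted (pooled respondent) estimate weights by respondent counts:
  (300/930)×64.4 + (300/930)×46.6 + (180/930)×75.1 + (150/930)×79.8 = 63.2129%
Post-stratified estimate weights by population shares:
  0.38×64.4 + 0.3×46.6 + 0.11×75.1 + 0.21×79.8 = 63.471%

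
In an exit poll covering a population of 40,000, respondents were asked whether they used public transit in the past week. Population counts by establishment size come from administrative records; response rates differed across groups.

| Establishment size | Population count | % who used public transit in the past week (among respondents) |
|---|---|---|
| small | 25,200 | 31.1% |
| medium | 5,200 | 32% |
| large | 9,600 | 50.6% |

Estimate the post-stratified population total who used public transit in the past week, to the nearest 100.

14,400

Each cell contributes its population count × the respondent rate:
  small: 25,200 × 31.1% = 7837.2
  medium: 5,200 × 32% = 1664
  large: 9,600 × 50.6% = 4857.6
Estimated total = 14358.8 → 14,400.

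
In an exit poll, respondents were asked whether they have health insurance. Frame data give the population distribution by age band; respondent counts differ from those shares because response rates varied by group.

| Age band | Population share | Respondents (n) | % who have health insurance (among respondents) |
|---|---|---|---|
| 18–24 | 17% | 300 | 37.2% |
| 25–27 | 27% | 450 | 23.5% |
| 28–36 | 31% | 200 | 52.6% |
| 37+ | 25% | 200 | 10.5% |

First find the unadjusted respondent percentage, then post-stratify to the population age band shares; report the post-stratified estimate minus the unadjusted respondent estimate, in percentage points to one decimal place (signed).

Naive respondent-only estimate (weights = respondent counts):
  (300/1150)×37.2 + (450/1150)×23.5 + (200/1150)×52.6 + (200/1150)×10.5 = 29.8739%
Reweighting by population age band shares:
  0.17×37.2 + 0.27×23.5 + 0.31×52.6 + 0.25×10.5 = 31.6%
Difference = 31.6 − 29.8739 = 1.7261 pp.

+1.7 percentage points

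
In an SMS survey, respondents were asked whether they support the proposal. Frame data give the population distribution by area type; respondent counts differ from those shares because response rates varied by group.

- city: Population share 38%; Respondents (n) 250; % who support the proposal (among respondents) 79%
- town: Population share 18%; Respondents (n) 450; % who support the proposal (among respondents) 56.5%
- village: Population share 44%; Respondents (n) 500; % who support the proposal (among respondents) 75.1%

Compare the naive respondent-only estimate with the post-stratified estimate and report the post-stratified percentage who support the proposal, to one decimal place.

Unadjusted (pooled respondent) estimate weights by respondent counts:
  (250/1200)×79 + (450/1200)×56.5 + (500/1200)×75.1 = 68.9375%
Reweighting by population area type shares:
  0.38×79 + 0.18×56.5 + 0.44×75.1 = 73.234%

73.2%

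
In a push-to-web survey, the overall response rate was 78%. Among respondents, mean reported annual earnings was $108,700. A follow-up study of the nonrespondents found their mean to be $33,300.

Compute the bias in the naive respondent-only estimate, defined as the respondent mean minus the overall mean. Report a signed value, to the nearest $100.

Nonresponse fraction = 1 − 0.78 = 0.22.
Bias = (nonresponse fraction) × (respondent mean − nonrespondent mean)
     = 0.22 × (108,700 − 33,300) = 0.22 × 75,400 = 16,588.

+$16,600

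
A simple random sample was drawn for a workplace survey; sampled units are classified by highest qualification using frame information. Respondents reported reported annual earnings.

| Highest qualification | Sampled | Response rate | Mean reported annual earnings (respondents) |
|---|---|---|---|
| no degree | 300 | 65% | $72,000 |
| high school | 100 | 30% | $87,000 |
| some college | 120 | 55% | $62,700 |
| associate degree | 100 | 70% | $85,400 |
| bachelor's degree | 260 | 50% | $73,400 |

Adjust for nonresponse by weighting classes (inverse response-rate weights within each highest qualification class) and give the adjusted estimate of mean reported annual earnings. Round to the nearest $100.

Inverse-response-rate weighting restores each class to its sampled count, so class totals weight by n_sampled:
  no degree: 300 × 72,000 = 21,600,000
  high school: 100 × 87,000 = 8,700,000
  some college: 120 × 62,700 = 7,524,000
  associate degree: 100 × 85,400 = 8,540,000
  bachelor's degree: 260 × 73,400 = 19,084,000
Adjusted estimate = 65,448,000 / 880 = 74372.7 → $74,400.

$74,400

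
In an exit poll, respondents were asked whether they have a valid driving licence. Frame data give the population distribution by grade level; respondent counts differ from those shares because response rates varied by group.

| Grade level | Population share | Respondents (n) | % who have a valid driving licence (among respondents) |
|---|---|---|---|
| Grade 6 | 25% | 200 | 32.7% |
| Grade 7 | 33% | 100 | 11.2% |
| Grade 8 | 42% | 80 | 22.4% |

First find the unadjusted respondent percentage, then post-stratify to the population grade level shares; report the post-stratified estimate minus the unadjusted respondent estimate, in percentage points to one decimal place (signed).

Naive respondent-only estimate (weights = respondent counts):
  (200/380)×32.7 + (100/380)×11.2 + (80/380)×22.4 = 24.8737%
Post-stratified estimate weights by population shares:
  0.25×32.7 + 0.33×11.2 + 0.42×22.4 = 21.279%
Difference = 21.279 − 24.8737 = -3.5947 pp.

-3.6 percentage points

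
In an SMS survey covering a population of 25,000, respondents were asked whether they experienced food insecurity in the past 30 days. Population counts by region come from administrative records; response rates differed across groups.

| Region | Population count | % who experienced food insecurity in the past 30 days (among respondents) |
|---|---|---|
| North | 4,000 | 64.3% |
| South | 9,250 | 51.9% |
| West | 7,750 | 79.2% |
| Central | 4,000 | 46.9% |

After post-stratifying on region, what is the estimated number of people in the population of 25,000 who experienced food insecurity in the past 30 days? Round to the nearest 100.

15,400

Estimated count per cell = population count × respondent percentage:
  North: 4,000 × 64.3% = 2572
  South: 9,250 × 51.9% = 4800.75
  West: 7,750 × 79.2% = 6138
  Central: 4,000 × 46.9% = 1876
Estimated total = 15386.8 → 15,400.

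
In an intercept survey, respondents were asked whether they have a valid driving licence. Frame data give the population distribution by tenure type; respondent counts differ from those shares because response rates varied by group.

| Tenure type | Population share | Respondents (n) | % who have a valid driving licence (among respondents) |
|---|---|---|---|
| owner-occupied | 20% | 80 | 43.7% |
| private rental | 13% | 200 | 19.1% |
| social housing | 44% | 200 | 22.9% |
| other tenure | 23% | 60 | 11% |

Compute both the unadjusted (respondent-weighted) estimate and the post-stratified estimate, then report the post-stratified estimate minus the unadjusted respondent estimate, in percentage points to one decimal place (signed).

+0.6 percentage points

Unadjusted (pooled respondent) estimate weights by respondent counts:
  (80/540)×43.7 + (200/540)×19.1 + (200/540)×22.9 + (60/540)×11 = 23.2519%
Post-stratified estimate weights by population shares:
  0.2×43.7 + 0.13×19.1 + 0.44×22.9 + 0.23×11 = 23.829%
Difference = 23.829 − 23.2519 = 0.5771 pp.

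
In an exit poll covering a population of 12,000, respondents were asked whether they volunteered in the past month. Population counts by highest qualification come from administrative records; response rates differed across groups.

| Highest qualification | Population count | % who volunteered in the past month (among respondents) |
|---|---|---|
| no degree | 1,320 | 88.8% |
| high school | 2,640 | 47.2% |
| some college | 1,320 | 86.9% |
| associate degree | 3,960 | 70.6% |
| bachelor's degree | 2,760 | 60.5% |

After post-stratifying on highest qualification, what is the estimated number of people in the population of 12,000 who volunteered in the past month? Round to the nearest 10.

Each cell contributes its population count × the respondent rate:
  no degree: 1,320 × 88.8% = 1172.16
  high school: 2,640 × 47.2% = 1246.08
  some college: 1,320 × 86.9% = 1147.08
  associate degree: 3,960 × 70.6% = 2795.76
  bachelor's degree: 2,760 × 60.5% = 1669.8
Estimated total = 8030.88 → 8,030.

8,030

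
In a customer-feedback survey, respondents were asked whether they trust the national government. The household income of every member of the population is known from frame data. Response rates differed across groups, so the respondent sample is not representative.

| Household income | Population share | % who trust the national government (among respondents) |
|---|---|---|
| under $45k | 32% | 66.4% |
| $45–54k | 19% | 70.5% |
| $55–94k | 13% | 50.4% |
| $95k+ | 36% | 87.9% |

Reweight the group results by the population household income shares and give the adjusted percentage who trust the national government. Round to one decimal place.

72.8%

Weight each group's respondent value by its population share:
  under $45k: 0.32 × 66.4 = 21.248
  $45–54k: 0.19 × 70.5 = 13.395
  $55–94k: 0.13 × 50.4 = 6.552
  $95k+: 0.36 × 87.9 = 31.644
Post-stratified estimate = 72.839 → 72.8%.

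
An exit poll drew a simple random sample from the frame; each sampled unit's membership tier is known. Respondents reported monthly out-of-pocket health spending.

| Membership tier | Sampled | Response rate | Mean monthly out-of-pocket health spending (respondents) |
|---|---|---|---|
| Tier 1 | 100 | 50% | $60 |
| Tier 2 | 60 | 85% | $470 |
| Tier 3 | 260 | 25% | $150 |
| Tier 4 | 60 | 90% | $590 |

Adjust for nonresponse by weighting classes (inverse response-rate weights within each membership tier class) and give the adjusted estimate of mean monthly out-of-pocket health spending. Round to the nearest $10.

$230

With weight = n_sampled/n_responded per class, the weighted class total is n_sampled:
  Tier 1: 100 × 60 = 6000
  Tier 2: 60 × 470 = 28,200
  Tier 3: 260 × 150 = 39,000
  Tier 4: 60 × 590 = 35,400
Adjusted estimate = 108,600 / 480 = 226.25 → $230.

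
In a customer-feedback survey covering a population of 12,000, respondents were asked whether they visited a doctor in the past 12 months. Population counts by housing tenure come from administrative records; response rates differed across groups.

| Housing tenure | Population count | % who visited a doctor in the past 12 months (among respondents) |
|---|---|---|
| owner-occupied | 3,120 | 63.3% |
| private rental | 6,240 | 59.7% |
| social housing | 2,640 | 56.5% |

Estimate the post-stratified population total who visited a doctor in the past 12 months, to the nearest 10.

Apply each group's respondent rate to its population count:
  owner-occupied: 3,120 × 63.3% = 1974.96
  private rental: 6,240 × 59.7% = 3725.28
  social housing: 2,640 × 56.5% = 1491.6
Estimated total = 7191.84 → 7,190.

7,190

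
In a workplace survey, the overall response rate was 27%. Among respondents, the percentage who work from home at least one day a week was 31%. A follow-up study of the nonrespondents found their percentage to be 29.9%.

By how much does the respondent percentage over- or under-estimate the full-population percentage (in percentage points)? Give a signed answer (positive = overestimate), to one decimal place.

+0.8 percentage points

Nonresponse fraction = 1 − 0.27 = 0.73.
Bias = (nonresponse fraction) × (respondent percentage − nonrespondent percentage)
     = 0.73 × (31 − 29.9) = 0.73 × 1.1 = 0.803.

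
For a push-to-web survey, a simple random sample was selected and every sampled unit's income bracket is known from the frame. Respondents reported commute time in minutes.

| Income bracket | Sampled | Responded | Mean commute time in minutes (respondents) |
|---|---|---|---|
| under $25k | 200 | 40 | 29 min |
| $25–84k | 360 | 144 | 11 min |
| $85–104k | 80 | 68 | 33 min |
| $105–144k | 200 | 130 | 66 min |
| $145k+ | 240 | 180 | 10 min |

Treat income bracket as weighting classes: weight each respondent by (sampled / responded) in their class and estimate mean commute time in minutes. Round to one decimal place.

Response rates by class: under $25k 40/200 = 20%, $25–84k 144/360 = 40%, $85–104k 68/80 = 85%, $105–144k 130/200 = 65%, $145k+ 180/240 = 75%.
Weighting each respondent by the inverse class response rate inflates each class back to its sampled size, so the class weight is n_sampled:
  under $25k: 200 × 29 = 5800
  $25–84k: 360 × 11 = 3960
  $85–104k: 80 × 33 = 2640
  $105–144k: 200 × 66 = 13,200
  $145k+: 240 × 10 = 2400
Adjusted estimate = 28,000 / 1,080 = 25.9259 → 25.9.

25.9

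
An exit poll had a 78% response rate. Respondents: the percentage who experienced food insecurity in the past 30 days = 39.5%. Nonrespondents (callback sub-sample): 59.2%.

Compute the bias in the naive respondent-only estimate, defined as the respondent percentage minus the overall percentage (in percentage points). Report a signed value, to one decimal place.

-4.3 percentage points

Nonresponse fraction = 1 − 0.78 = 0.22.
Bias = (nonresponse fraction) × (respondent percentage − nonrespondent percentage)
     = 0.22 × (39.5 − 59.2) = 0.22 × -19.7 = -4.334.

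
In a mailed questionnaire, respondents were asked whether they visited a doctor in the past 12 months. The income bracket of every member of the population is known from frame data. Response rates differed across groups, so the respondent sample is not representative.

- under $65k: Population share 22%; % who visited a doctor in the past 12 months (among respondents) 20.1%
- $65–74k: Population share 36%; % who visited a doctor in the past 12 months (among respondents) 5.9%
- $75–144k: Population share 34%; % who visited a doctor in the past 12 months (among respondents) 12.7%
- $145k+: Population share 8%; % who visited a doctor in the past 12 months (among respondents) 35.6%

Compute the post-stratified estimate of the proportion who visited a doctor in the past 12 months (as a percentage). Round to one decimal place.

Each cell contributes population-share × respondent value:
  under $65k: 0.22 × 20.1 = 4.422
  $65–74k: 0.36 × 5.9 = 2.124
  $75–144k: 0.34 × 12.7 = 4.318
  $145k+: 0.08 × 35.6 = 2.848
Post-stratified estimate = 13.712 → 13.7%.

13.7%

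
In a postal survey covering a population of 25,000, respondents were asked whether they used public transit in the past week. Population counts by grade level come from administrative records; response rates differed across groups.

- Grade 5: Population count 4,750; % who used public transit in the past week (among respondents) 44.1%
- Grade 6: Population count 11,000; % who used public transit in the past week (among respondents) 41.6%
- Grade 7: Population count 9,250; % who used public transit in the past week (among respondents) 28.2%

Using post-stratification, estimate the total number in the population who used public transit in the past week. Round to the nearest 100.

Estimated count per cell = population count × respondent percentage:
  Grade 5: 4,750 × 44.1% = 2094.75
  Grade 6: 11,000 × 41.6% = 4576
  Grade 7: 9,250 × 28.2% = 2608.5
Estimated total = 9279.25 → 9,300.

9,300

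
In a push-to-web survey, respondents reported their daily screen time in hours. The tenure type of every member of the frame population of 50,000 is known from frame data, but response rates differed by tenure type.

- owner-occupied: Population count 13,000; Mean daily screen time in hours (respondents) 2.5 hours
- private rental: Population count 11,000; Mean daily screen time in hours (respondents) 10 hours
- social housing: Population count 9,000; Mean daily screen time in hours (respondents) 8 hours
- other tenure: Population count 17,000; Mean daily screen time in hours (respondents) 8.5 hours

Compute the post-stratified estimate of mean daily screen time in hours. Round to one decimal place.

7.2

Each cell contributes population-share × respondent value:
  owner-occupied: (13,000/50,000) × 2.5 = 0.65
  private rental: (11,000/50,000) × 10 = 2.2
  social housing: (9,000/50,000) × 8 = 1.44
  other tenure: (17,000/50,000) × 8.5 = 2.89
Post-stratified estimate = 7.18 → 7.2.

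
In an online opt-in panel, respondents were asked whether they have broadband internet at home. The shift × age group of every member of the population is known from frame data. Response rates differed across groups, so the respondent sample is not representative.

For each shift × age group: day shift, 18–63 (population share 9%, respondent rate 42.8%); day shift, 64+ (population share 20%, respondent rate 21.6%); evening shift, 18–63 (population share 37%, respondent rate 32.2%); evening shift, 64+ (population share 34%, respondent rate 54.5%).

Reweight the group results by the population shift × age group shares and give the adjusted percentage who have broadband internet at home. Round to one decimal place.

38.6%

Post-stratification weights by population share, not respondent share:
  day shift, 18–63: 0.09 × 42.8 = 3.852
  day shift, 64+: 0.2 × 21.6 = 4.32
  evening shift, 18–63: 0.37 × 32.2 = 11.914
  evening shift, 64+: 0.34 × 54.5 = 18.53
Post-stratified estimate = 38.616 → 38.6%.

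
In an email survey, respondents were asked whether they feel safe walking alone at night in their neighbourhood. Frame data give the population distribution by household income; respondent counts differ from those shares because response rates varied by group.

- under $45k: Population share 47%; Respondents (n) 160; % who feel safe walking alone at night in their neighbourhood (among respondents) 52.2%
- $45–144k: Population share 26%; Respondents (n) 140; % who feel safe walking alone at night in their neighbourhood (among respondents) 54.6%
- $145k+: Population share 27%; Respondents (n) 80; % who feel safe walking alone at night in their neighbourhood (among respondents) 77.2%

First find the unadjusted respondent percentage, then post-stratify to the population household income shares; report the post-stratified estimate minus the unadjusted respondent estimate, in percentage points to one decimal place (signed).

Without adjustment, the pooled respondent share is:
  (160/380)×52.2 + (140/380)×54.6 + (80/380)×77.2 = 58.3474%
Post-stratified estimate weights by population shares:
  0.47×52.2 + 0.26×54.6 + 0.27×77.2 = 59.574%
Difference = 59.574 − 58.3474 = 1.2266 pp.

+1.2 percentage points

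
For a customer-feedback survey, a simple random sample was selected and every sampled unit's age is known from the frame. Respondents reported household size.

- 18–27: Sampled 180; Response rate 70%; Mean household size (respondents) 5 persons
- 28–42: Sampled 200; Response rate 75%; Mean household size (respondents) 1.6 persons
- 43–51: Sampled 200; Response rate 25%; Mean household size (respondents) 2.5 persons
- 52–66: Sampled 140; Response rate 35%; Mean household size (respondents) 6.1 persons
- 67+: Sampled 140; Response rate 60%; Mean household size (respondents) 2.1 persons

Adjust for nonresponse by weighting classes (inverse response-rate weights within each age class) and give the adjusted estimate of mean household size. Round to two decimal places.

3.33

Inverse-response-rate weighting restores each class to its sampled count, so class totals weight by n_sampled:
  18–27: 180 × 5 = 900
  28–42: 200 × 1.6 = 320
  43–51: 200 × 2.5 = 500
  52–66: 140 × 6.1 = 854
  67+: 140 × 2.1 = 294
Adjusted estimate = 2868 / 860 = 3.33488 → 3.33.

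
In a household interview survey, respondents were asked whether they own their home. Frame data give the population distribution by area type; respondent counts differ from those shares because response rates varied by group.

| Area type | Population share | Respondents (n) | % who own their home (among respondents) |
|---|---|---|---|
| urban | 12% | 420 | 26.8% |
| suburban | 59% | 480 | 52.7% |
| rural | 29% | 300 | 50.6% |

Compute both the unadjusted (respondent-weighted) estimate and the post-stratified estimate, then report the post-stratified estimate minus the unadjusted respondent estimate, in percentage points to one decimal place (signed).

Naive respondent-only estimate (weights = respondent counts):
  (420/1200)×26.8 + (480/1200)×52.7 + (300/1200)×50.6 = 43.11%
Post-stratifying to population shares instead:
  0.12×26.8 + 0.59×52.7 + 0.29×50.6 = 48.983%
Difference = 48.983 − 43.11 = 5.873 pp.

+5.9 percentage points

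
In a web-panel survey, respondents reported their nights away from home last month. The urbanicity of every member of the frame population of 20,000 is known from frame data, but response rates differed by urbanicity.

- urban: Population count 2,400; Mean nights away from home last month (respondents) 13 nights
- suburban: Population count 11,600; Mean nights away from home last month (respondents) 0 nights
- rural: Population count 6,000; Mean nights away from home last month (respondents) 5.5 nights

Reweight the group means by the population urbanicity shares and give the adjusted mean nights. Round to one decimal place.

Weight each group's respondent value by its population share:
  urban: (2,400/20,000) × 13 = 1.56
  suburban: (11,600/20,000) × 0 = 0
  rural: (6,000/20,000) × 5.5 = 1.65
Post-stratified estimate = 3.21 → 3.2.

3.2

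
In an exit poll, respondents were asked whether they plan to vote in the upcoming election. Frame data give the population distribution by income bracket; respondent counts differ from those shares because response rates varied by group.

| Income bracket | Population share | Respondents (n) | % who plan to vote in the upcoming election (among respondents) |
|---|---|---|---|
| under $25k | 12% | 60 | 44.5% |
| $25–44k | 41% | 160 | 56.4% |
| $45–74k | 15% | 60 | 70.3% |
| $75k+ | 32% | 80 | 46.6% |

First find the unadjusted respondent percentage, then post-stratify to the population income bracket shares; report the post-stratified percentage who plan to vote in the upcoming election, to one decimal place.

53.9%

Unadjusted (pooled respondent) estimate weights by respondent counts:
  (60/360)×44.5 + (160/360)×56.4 + (60/360)×70.3 + (80/360)×46.6 = 54.5556%
Reweighting by population income bracket shares:
  0.12×44.5 + 0.41×56.4 + 0.15×70.3 + 0.32×46.6 = 53.921%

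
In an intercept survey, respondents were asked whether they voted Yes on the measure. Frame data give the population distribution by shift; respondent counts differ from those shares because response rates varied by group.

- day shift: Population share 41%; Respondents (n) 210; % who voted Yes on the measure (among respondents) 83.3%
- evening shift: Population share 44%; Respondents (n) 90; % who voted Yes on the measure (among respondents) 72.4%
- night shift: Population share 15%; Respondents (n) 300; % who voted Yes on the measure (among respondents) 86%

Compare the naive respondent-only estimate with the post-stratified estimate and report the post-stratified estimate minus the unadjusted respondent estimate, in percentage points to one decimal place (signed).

Without adjustment, the pooled respondent share is:
  (210/600)×83.3 + (90/600)×72.4 + (300/600)×86 = 83.015%
Post-stratifying to population shares instead:
  0.41×83.3 + 0.44×72.4 + 0.15×86 = 78.909%
Difference = 78.909 − 83.015 = -4.106 pp.

-4.1 percentage points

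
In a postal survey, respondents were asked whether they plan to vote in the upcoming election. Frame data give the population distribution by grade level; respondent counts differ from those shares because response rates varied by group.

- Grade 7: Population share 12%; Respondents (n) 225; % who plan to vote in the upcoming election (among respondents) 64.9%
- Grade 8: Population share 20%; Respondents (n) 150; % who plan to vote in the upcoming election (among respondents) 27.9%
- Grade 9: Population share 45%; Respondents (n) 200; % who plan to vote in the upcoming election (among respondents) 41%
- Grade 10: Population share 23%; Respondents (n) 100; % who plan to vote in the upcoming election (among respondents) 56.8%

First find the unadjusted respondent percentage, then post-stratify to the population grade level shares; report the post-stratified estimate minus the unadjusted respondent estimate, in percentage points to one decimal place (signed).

-3.5 percentage points

Naive respondent-only estimate (weights = respondent counts):
  (225/675)×64.9 + (150/675)×27.9 + (200/675)×41 + (100/675)×56.8 = 48.3963%
Post-stratified estimate weights by population shares:
  0.12×64.9 + 0.2×27.9 + 0.45×41 + 0.23×56.8 = 44.882%
Difference = 44.882 − 48.3963 = -3.5143 pp.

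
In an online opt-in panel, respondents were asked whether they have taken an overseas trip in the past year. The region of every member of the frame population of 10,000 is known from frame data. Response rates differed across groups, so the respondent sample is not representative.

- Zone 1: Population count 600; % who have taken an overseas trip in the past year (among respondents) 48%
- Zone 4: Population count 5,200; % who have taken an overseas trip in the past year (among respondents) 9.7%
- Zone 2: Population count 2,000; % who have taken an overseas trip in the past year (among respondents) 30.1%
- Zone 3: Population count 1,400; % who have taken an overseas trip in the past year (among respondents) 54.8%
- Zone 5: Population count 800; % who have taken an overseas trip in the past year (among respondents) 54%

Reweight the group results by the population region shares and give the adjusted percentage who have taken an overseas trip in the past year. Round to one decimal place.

25.9%

Each cell contributes population-share × respondent value:
  Zone 1: (600/10,000) × 48 = 2.88
  Zone 4: (5,200/10,000) × 9.7 = 5.044
  Zone 2: (2,000/10,000) × 30.1 = 6.02
  Zone 3: (1,400/10,000) × 54.8 = 7.672
  Zone 5: (800/10,000) × 54 = 4.32
Post-stratified estimate = 25.936 → 25.9%.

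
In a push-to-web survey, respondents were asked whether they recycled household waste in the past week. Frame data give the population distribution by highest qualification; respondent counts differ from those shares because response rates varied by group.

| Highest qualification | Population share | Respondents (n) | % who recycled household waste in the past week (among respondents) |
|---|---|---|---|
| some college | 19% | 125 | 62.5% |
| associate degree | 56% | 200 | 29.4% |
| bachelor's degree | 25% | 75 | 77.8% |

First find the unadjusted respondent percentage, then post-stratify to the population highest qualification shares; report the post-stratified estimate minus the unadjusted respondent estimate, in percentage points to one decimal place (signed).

-1.0 percentage points

Without adjustment, the pooled respondent share is:
  (125/400)×62.5 + (200/400)×29.4 + (75/400)×77.8 = 48.8188%
Post-stratified estimate weights by population shares:
  0.19×62.5 + 0.56×29.4 + 0.25×77.8 = 47.789%
Difference = 47.789 − 48.8188 = -1.0297 pp.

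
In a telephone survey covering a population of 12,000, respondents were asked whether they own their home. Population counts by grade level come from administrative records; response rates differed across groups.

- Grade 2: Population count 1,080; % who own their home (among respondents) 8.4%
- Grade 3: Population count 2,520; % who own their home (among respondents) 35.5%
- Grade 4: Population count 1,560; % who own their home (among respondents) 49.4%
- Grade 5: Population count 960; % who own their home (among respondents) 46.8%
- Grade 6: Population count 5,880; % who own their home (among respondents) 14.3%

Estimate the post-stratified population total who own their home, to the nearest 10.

Estimated count per cell = population count × respondent percentage:
  Grade 2: 1,080 × 8.4% = 90.72
  Grade 3: 2,520 × 35.5% = 894.6
  Grade 4: 1,560 × 49.4% = 770.64
  Grade 5: 960 × 46.8% = 449.28
  Grade 6: 5,880 × 14.3% = 840.84
Estimated total = 3046.08 → 3,050.

3,050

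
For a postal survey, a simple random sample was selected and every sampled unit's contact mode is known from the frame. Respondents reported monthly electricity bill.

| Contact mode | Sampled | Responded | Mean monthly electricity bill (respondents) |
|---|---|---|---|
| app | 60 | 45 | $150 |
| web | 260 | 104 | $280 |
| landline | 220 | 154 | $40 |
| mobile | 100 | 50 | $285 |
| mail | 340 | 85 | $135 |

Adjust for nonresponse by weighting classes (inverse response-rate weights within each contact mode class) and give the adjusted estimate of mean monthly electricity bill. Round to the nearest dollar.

$168

Response rates by class: app 45/60 = 75%, web 104/260 = 40%, landline 154/220 = 70%, mobile 50/100 = 50%, mail 85/340 = 25%.
Inverse-response-rate weighting restores each class to its sampled count, so class totals weight by n_sampled:
  app: 60 × 150 = 9000
  web: 260 × 280 = 72,800
  landline: 220 × 40 = 8800
  mobile: 100 × 285 = 28,500
  mail: 340 × 135 = 45,900
Adjusted estimate = 165,000 / 980 = 168.367 → $168.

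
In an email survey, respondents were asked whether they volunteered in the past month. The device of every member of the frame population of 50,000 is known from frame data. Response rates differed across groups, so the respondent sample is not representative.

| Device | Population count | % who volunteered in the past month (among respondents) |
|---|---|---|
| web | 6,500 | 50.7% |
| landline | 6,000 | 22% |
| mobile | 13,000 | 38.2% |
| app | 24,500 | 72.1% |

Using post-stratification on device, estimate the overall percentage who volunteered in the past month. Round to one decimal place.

54.5%

Reweight to the known device distribution:
  web: (6,500/50,000) × 50.7 = 6.591
  landline: (6,000/50,000) × 22 = 2.64
  mobile: (13,000/50,000) × 38.2 = 9.932
  app: (24,500/50,000) × 72.1 = 35.329
Post-stratified estimate = 54.492 → 54.5%.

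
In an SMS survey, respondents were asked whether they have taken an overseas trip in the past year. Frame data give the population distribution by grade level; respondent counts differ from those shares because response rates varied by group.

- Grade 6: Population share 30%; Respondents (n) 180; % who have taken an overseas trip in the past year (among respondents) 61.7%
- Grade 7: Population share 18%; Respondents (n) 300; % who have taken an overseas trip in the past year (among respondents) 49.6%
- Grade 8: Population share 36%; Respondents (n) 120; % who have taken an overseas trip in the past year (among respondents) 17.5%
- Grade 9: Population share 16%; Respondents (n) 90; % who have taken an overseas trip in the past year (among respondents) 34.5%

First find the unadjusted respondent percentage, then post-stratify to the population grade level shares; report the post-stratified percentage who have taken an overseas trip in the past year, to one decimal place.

39.3%

Unadjusted (pooled respondent) estimate weights by respondent counts:
  (180/690)×61.7 + (300/690)×49.6 + (120/690)×17.5 + (90/690)×34.5 = 45.2043%
Post-stratifying to population shares instead:
  0.3×61.7 + 0.18×49.6 + 0.36×17.5 + 0.16×34.5 = 39.258%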